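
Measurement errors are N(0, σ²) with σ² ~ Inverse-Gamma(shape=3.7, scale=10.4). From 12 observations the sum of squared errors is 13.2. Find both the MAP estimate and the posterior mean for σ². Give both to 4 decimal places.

MAP = 1.5888, posterior mean = 1.9540

Posterior: Inverse-Gamma(shape = 3.7+12/2 = 9.7, scale = 10.4+13.2/2 = 17.0).
Mode = β/(α+1) = 17.0/10.7 = 1.5888.
Mean = β/(α−1) = 17.0/8.7 = 1.9540.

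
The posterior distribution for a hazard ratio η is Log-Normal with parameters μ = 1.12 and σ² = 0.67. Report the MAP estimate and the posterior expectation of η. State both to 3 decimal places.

Mode = exp(μ − σ²) = exp(0.45) = 1.568.
Mean = exp(μ + σ²/2) = exp(1.455) = 4.284.

MAP = 1.568; posterior mean = 4.284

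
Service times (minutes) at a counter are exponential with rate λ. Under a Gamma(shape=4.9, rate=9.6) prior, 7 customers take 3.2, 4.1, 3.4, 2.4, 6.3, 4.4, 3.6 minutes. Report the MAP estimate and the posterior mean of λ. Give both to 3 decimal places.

Σ times = 27.4. Posterior: Gamma(shape = 4.9+7 = 11.9, rate = 9.6+27.4 = 37.0).
Mode = (α−1)/β = 10.9/37.0 = 0.295.
Mean = α/β = 11.9/37.0 = 0.322.

MAP = 0.295, posterior mean = 0.322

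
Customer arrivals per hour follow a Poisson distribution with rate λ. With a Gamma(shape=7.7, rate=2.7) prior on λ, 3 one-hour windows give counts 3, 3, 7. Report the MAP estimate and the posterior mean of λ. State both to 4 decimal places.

λ_MAP = 3.4561, E[λ|data] = 3.6316

Σ counts = 13. Posterior: Gamma(shape = 7.7+13 = 20.7, rate = 2.7+3 = 5.7).
Mode = (α−1)/β = 19.7/5.7 = 3.4561.
Mean = α/β = 20.7/5.7 = 3.6316.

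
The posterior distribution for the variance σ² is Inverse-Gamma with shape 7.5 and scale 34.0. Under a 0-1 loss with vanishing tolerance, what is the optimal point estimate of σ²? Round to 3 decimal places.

Mode = β/(α+1) = 34.0/8.5 = 4.000.
Mean = β/(α−1) = 34.0/6.5 = 5.231.
This is the posterior mode — the MAP estimate.

4.000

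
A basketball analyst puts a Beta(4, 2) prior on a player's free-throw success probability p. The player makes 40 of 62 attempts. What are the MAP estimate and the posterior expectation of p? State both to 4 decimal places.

MAP: 0.6515. Posterior mean: 0.6471.

Posterior: Beta(4+40, 2+22) = Beta(44, 24).
Mode = (44−1)/(44+24−2) = 43/66 = 0.6515.
Mean = 44/(44+24) = 44/68 = 0.6471.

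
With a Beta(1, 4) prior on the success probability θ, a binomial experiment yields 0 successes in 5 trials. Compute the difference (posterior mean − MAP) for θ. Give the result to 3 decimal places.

Posterior: Beta(1+0, 4+5) = Beta(1, 9).
Since α = 1 ≤ 1 and β > 1, the Beta density is monotone decreasing on [0,1]; the mode is at 0.
Mean = 1/(1+9) = 0.100.
Difference = 0.100 − 0.000 = 0.100.

0.100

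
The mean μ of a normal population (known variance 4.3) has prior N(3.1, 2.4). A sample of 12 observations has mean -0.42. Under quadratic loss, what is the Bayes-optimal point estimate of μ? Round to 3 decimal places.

Posterior for μ is Normal. Precision-weighted mean: (1/2.4·3.1 + 12/4.3·-0.42) / (1/2.4 + 12/4.3) = 0.037.
A Normal posterior is symmetric, so mode = mean.
Quadratic loss ⇒ the optimal estimator is the posterior mean.

0.037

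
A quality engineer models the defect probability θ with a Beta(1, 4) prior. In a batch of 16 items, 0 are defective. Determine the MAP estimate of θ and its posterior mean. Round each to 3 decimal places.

θ_MAP = 0.000, E[θ|data] = 0.048

Posterior: Beta(1+0, 4+16) = Beta(1, 20).
Since α = 1 ≤ 1 and β > 1, the Beta density is monotone decreasing on [0,1]; the mode is at 0.
Mean = 1/(1+20) = 0.048.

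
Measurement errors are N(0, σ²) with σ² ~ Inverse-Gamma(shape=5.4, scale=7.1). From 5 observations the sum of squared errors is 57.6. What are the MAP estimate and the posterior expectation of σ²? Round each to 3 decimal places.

MAP estimate = 4.034, posterior expectation = 5.203

Posterior: Inverse-Gamma(shape = 5.4+5/2 = 7.9, scale = 7.1+57.6/2 = 35.9).
Mode = β/(α+1) = 35.9/8.9 = 4.034.
Mean = β/(α−1) = 35.9/6.9 = 5.203.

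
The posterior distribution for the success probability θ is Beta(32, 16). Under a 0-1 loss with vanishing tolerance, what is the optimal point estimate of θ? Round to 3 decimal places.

Mode = (32−1)/(32+16−2) = 31/46 = 0.674.
Mean = 32/(32+16) = 32/48 = 0.667.
This is the posterior mode — the MAP estimate.

0.674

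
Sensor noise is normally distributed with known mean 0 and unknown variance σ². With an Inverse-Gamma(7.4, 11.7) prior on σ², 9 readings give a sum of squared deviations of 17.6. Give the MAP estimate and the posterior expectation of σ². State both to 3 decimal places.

Posterior: Inverse-Gamma(shape = 7.4+9/2 = 11.9, scale = 11.7+17.6/2 = 20.5).
Mode = β/(α+1) = 20.5/12.9 = 1.589.
Mean = β/(α−1) = 20.5/10.9 = 1.881.
The mean is pulled above the mode by the posterior's right skew.

MAP: 1.589. Posterior mean: 1.881.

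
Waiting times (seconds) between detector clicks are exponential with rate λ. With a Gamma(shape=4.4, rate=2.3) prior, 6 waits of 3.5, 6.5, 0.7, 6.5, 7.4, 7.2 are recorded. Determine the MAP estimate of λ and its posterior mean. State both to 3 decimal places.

MAP = 0.276, posterior mean = 0.305

Σ times = 31.8. Posterior: Gamma(shape = 4.4+6 = 10.4, rate = 2.3+31.8 = 34.1).
Mode = (α−1)/β = 9.4/34.1 = 0.276.
Mean = α/β = 10.4/34.1 = 0.305.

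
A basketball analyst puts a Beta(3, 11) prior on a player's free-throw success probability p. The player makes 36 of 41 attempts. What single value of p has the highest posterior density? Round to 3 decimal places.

Posterior: Beta(3+36, 11+5) = Beta(39, 16).
Mode = (39−1)/(39+16−2) = 38/53 = 0.717.
Mean = 39/(39+16) = 39/55 = 0.709.
This is the posterior mode — the MAP estimate.

0.717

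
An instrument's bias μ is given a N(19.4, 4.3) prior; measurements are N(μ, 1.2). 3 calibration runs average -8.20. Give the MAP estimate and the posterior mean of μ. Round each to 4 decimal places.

Posterior for μ is Normal. Precision-weighted mean: (1/4.3·19.4 + 3/1.2·-8.20) / (1/4.3 + 3/1.2) = -5.8511.
A Normal posterior is symmetric, so mode = mean.

MAP: -5.8511. Posterior mean: -5.8511.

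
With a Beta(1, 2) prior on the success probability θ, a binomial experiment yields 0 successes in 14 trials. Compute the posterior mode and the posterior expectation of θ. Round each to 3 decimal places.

MAP = 0.000; posterior mean = 0.059

Posterior: Beta(1+0, 2+14) = Beta(1, 16).
Since α = 1 ≤ 1 and β > 1, the Beta density is monotone decreasing on [0,1]; the mode is at 0.
Mean = 1/(1+16) = 0.059.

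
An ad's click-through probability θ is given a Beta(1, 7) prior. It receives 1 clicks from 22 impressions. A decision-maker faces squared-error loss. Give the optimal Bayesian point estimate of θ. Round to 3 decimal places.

0.067

Posterior: Beta(1+1, 7+21) = Beta(2, 28).
Mode = (2−1)/(2+28−2) = 1/28 = 0.036.
Mean = 2/(2+28) = 2/30 = 0.067.
Squared-error loss ⇒ the optimal estimator is the posterior mean.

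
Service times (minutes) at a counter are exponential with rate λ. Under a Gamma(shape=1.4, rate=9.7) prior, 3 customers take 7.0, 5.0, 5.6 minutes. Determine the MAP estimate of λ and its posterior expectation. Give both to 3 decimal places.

Σ times = 17.6. Posterior: Gamma(shape = 1.4+3 = 4.4, rate = 9.7+17.6 = 27.3).
Mode = (α−1)/β = 3.4/27.3 = 0.125.
Mean = α/β = 4.4/27.3 = 0.161.
Mean > mode: the posterior has a right tail.

MAP estimate = 0.125, posterior expectation = 0.161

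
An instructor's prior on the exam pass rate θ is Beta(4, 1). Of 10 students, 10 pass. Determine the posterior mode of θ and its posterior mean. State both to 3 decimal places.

Posterior: Beta(4+10, 1+0) = Beta(14, 1).
Since β = 1 ≤ 1 and α > 1, the Beta density is monotone increasing on [0,1]; the mode is at 1.
Mean = 14/(14+1) = 0.933.
Left-skewed posterior ⇒ mean < mode.

θ_MAP = 1.000, E[θ|data] = 0.933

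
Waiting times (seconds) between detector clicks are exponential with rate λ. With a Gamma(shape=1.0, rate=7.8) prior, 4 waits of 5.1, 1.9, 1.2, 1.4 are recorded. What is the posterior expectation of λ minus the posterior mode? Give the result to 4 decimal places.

Σ times = 9.6. Posterior: Gamma(shape = 1.0+4 = 5.0, rate = 7.8+9.6 = 17.4).
Mode = (α−1)/β = 4.0/17.4 = 0.2299.
Mean = α/β = 5.0/17.4 = 0.2874.
Difference = 0.2874 − 0.2299 = 0.0575.
Mean > mode: the posterior has a right tail.

0.0575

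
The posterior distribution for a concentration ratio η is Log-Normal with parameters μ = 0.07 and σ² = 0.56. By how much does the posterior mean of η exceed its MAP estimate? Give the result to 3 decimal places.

Mode = exp(μ − σ²) = exp(-0.49) = 0.613.
Mean = exp(μ + σ²/2) = exp(0.350) = 1.419.
Difference = 1.419 − 0.613 = 0.806.
The mean is pulled above the mode by the posterior's right skew.

0.806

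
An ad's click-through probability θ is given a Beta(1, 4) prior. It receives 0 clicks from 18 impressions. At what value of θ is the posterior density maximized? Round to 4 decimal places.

0.0000

Posterior: Beta(1+0, 4+18) = Beta(1, 22).
Since α = 1 ≤ 1 and β > 1, the Beta density is monotone decreasing on [0,1]; the mode is at 0.
Mean = 1/(1+22) = 0.0435.
This is the posterior mode — the MAP estimate.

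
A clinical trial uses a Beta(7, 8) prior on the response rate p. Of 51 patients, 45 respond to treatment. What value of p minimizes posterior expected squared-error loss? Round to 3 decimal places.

0.788

Posterior: Beta(7+45, 8+6) = Beta(52, 14).
Mode = (52−1)/(52+14−2) = 51/64 = 0.797.
Mean = 52/(52+14) = 52/66 = 0.788.
Squared-error loss ⇒ the optimal estimator is the posterior mean.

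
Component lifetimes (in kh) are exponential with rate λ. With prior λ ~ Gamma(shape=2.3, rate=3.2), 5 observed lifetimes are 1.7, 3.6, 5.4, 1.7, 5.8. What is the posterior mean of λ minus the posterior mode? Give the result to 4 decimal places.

0.0467

Σ times = 18.2. Posterior: Gamma(shape = 2.3+5 = 7.3, rate = 3.2+18.2 = 21.4).
Mode = (α−1)/β = 6.3/21.4 = 0.2944.
Mean = α/β = 7.3/21.4 = 0.3411.
Difference = 0.3411 − 0.2944 = 0.0467.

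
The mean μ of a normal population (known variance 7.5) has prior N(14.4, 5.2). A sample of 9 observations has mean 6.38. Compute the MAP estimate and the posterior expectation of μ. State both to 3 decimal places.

Posterior for μ is Normal. Precision-weighted mean: (1/5.2·14.4 + 9/7.5·6.38) / (1/5.2 + 9/7.5) = 7.488.
A Normal posterior is symmetric, so mode = mean.

MAP: 7.488. Posterior mean: 7.488.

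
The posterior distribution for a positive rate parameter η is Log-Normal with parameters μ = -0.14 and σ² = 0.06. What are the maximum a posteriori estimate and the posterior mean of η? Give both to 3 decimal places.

maximum a posteriori estimate = 0.819, posterior mean = 0.896

Mode = exp(μ − σ²) = exp(-0.20) = 0.819.
Mean = exp(μ + σ²/2) = exp(-0.110) = 0.896.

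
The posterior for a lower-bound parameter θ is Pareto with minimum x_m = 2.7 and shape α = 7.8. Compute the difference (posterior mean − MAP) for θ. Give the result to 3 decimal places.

The Pareto density is strictly decreasing on [x_m, ∞), so the mode is x_m = 2.700.
Mean = α·x_m/(α−1) = 7.8·2.7/6.8 = 3.097.
Difference = 3.097 − 2.700 = 0.397.

0.397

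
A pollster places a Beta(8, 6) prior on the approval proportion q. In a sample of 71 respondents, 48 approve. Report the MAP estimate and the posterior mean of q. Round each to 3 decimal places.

Posterior: Beta(8+48, 6+23) = Beta(56, 29).
Mode = (56−1)/(56+29−2) = 55/83 = 0.663.
Mean = 56/(56+29) = 56/85 = 0.659.
The posterior is left-skewed, so the mode exceeds the mean.

MAP estimate = 0.663, posterior mean = 0.659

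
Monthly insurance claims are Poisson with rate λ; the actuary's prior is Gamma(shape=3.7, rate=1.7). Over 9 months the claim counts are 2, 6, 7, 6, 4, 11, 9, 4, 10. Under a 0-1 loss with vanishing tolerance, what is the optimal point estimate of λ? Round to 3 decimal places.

Σ counts = 59. Posterior: Gamma(shape = 3.7+59 = 62.7, rate = 1.7+9 = 10.7).
Mode = (α−1)/β = 61.7/10.7 = 5.766.
Mean = α/β = 62.7/10.7 = 5.860.
This is the posterior mode — the MAP estimate.

5.766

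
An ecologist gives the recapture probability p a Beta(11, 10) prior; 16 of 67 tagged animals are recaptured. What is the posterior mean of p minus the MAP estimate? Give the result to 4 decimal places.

0.0045

Posterior: Beta(11+16, 10+51) = Beta(27, 61).
Mode = (27−1)/(27+61−2) = 26/86 = 0.3023.
Mean = 27/(27+61) = 27/88 = 0.3068.
Difference = 0.3068 − 0.3023 = 0.0045.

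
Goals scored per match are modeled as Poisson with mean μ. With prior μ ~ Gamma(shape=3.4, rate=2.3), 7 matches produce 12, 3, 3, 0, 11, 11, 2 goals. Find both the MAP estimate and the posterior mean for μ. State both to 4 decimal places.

Σ counts = 42. Posterior: Gamma(shape = 3.4+42 = 45.4, rate = 2.3+7 = 9.3).
Mode = (α−1)/β = 44.4/9.3 = 4.7742.
Mean = α/β = 45.4/9.3 = 4.8817.

MAP = 4.7742, posterior mean = 4.8817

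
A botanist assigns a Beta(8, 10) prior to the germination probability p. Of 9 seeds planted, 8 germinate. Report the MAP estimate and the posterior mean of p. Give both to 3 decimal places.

Posterior: Beta(8+8, 10+1) = Beta(16, 11).
Mode = (16−1)/(16+11−2) = 15/25 = 0.600.
Mean = 16/(16+11) = 16/27 = 0.593.

MAP = 0.600; posterior mean = 0.593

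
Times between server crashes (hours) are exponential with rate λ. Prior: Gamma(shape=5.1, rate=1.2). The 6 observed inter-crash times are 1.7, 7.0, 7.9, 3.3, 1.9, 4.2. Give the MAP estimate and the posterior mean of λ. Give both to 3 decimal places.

Σ times = 26.0. Posterior: Gamma(shape = 5.1+6 = 11.1, rate = 1.2+26.0 = 27.2).
Mode = (α−1)/β = 10.1/27.2 = 0.371.
Mean = α/β = 11.1/27.2 = 0.408.

MAP: 0.371. Posterior mean: 0.408.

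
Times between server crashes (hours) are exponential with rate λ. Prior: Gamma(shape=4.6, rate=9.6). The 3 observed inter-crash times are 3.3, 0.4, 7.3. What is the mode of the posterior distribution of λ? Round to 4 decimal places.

Σ times = 11.0. Posterior: Gamma(shape = 4.6+3 = 7.6, rate = 9.6+11.0 = 20.6).
Mode = (α−1)/β = 6.6/20.6 = 0.3204.
Mean = α/β = 7.6/20.6 = 0.3689.
This is the posterior mode — the MAP estimate.

0.3204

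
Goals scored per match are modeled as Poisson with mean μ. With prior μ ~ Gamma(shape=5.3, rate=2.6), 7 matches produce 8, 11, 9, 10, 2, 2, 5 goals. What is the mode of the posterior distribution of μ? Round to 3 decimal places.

Σ counts = 47. Posterior: Gamma(shape = 5.3+47 = 52.3, rate = 2.6+7 = 9.6).
Mode = (α−1)/β = 51.3/9.6 = 5.344.
Mean = α/β = 52.3/9.6 = 5.448.
This is the posterior mode — the MAP estimate.

5.344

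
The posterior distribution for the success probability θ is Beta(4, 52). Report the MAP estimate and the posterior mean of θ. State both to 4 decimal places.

MAP estimate = 0.0556, posterior mean = 0.0714

Mode = (4−1)/(4+52−2) = 3/54 = 0.0556.
Mean = 4/(4+52) = 4/56 = 0.0714.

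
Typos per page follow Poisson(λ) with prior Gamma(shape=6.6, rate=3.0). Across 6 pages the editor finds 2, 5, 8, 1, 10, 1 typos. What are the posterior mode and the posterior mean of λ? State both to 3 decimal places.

Σ counts = 27. Posterior: Gamma(shape = 6.6+27 = 33.6, rate = 3.0+6 = 9.0).
Mode = (α−1)/β = 32.6/9.0 = 3.622.
Mean = α/β = 33.6/9.0 = 3.733.

MAP = 3.622; posterior mean = 3.733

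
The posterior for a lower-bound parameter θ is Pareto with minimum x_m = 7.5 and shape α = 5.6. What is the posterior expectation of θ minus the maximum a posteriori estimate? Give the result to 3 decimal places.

The Pareto density is strictly decreasing on [x_m, ∞), so the mode is x_m = 7.500.
Mean = α·x_m/(α−1) = 5.6·7.5/4.6 = 9.130.
Difference = 9.130 − 7.500 = 1.630.
Right-skewed posterior ⇒ mode < mean.

1.630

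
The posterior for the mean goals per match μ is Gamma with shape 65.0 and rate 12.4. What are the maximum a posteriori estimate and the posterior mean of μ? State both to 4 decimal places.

Mode = (α−1)/β = 64.0/12.4 = 5.1613.
Mean = α/β = 65.0/12.4 = 5.2419.
The posterior is right-skewed, so the mean exceeds the mode.

maximum a posteriori estimate = 5.1613, posterior mean = 5.2419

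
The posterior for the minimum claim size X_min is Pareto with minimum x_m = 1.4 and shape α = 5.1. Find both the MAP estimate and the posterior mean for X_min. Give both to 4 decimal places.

MAP estimate = 1.4000, posterior mean = 1.7415

The Pareto density is strictly decreasing on [x_m, ∞), so the mode is x_m = 1.4000.
Mean = α·x_m/(α−1) = 5.1·1.4/4.1 = 1.7415.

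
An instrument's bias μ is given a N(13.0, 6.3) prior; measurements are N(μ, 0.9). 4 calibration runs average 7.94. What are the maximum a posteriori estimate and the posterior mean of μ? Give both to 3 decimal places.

Posterior for μ is Normal. Precision-weighted mean: (1/6.3·13.0 + 4/0.9·7.94) / (1/6.3 + 4/0.9) = 8.114.
A Normal posterior is symmetric, so mode = mean.

MAP: 8.114. Posterior mean: 8.114.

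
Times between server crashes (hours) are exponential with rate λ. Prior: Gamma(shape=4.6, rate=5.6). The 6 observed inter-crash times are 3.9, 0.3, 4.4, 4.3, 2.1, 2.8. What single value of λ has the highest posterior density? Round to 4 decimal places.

Σ times = 17.8. Posterior: Gamma(shape = 4.6+6 = 10.6, rate = 5.6+17.8 = 23.4).
Mode = (α−1)/β = 9.6/23.4 = 0.4103.
Mean = α/β = 10.6/23.4 = 0.4530.
This is the posterior mode — the MAP estimate.

0.4103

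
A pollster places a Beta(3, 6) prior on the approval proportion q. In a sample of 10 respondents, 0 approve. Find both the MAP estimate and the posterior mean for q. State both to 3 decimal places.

MAP = 0.118, posterior mean = 0.158

Posterior: Beta(3+0, 6+10) = Beta(3, 16).
Mode = (3−1)/(3+16−2) = 2/17 = 0.118.
Mean = 3/(3+16) = 3/19 = 0.158.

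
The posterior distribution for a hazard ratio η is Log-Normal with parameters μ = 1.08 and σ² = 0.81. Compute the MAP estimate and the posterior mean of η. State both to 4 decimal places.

MAP estimate = 1.3100, posterior mean = 4.4150

Mode = exp(μ − σ²) = exp(0.27) = 1.3100.
Mean = exp(μ + σ²/2) = exp(1.485) = 4.4150.
Mean > mode: the posterior has a right tail.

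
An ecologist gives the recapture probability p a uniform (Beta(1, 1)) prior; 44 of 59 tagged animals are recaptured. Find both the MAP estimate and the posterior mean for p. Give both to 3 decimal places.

Posterior: Beta(1+44, 1+15) = Beta(45, 16).
Mode = (45−1)/(45+16−2) = 44/59 = 0.746.
Mean = 45/(45+16) = 45/61 = 0.738.

MAP estimate = 0.746, posterior mean = 0.738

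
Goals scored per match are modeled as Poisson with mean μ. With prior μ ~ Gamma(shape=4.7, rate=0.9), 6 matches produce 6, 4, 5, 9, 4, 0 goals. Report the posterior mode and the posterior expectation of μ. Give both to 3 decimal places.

MAP = 4.594; posterior mean = 4.739

Σ counts = 28. Posterior: Gamma(shape = 4.7+28 = 32.7, rate = 0.9+6 = 6.9).
Mode = (α−1)/β = 31.7/6.9 = 4.594.
Mean = α/β = 32.7/6.9 = 4.739.
Mean > mode: the posterior has a right tail.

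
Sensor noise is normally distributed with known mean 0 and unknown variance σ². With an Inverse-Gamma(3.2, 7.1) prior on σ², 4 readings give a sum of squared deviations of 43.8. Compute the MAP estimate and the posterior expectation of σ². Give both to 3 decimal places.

Posterior: Inverse-Gamma(shape = 3.2+4/2 = 5.2, scale = 7.1+43.8/2 = 29.0).
Mode = β/(α+1) = 29.0/6.2 = 4.677.
Mean = β/(α−1) = 29.0/4.2 = 6.905.

MAP = 4.677; posterior mean = 6.905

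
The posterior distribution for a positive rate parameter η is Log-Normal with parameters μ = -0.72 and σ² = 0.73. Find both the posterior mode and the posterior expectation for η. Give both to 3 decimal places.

Mode = exp(μ − σ²) = exp(-1.45) = 0.235.
Mean = exp(μ + σ²/2) = exp(-0.355) = 0.701.

MAP = 0.235, posterior mean = 0.701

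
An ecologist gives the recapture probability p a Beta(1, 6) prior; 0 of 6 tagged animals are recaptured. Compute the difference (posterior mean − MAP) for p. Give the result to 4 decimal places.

Posterior: Beta(1+0, 6+6) = Beta(1, 12).
Since α = 1 ≤ 1 and β > 1, the Beta density is monotone decreasing on [0,1]; the mode is at 0.
Mean = 1/(1+12) = 0.0769.
Difference = 0.0769 − 0.0000 = 0.0769.
Mean > mode: the posterior has a right tail.

0.0769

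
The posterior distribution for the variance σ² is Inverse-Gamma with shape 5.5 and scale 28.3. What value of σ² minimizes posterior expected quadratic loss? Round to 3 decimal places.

Mode = β/(α+1) = 28.3/6.5 = 4.354.
Mean = β/(α−1) = 28.3/4.5 = 6.289.
Quadratic loss ⇒ the optimal estimator is the posterior mean.

6.289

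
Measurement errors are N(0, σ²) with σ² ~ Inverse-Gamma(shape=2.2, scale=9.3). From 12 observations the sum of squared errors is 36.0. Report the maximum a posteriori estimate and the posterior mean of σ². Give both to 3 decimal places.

Posterior: Inverse-Gamma(shape = 2.2+12/2 = 8.2, scale = 9.3+36.0/2 = 27.3).
Mode = β/(α+1) = 27.3/9.2 = 2.967.
Mean = β/(α−1) = 27.3/7.2 = 3.792.

σ²_MAP = 2.967, E[σ²|data] = 3.792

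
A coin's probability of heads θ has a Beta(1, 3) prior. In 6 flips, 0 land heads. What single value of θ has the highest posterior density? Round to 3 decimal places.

0.000

Posterior: Beta(1+0, 3+6) = Beta(1, 9).
Since α = 1 ≤ 1 and β > 1, the Beta density is monotone decreasing on [0,1]; the mode is at 0.
Mean = 1/(1+9) = 0.100.
This is the posterior mode — the MAP estimate.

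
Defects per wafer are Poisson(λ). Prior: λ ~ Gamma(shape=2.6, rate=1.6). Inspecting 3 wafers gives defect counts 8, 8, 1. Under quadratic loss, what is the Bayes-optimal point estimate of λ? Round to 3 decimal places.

4.261

Σ counts = 17. Posterior: Gamma(shape = 2.6+17 = 19.6, rate = 1.6+3 = 4.6).
Mode = (α−1)/β = 18.6/4.6 = 4.043.
Mean = α/β = 19.6/4.6 = 4.261.
Quadratic loss ⇒ the optimal estimator is the posterior mean.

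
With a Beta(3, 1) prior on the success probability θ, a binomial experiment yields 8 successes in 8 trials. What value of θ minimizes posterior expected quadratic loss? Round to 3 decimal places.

Posterior: Beta(3+8, 1+0) = Beta(11, 1).
Since β = 1 ≤ 1 and α > 1, the Beta density is monotone increasing on [0,1]; the mode is at 1.
Mean = 11/(11+1) = 0.917.
Quadratic loss ⇒ the optimal estimator is the posterior mean.

0.917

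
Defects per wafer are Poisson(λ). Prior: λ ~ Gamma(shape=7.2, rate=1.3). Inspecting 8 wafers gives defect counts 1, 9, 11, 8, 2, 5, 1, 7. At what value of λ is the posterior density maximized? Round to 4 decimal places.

Σ counts = 44. Posterior: Gamma(shape = 7.2+44 = 51.2, rate = 1.3+8 = 9.3).
Mode = (α−1)/β = 50.2/9.3 = 5.3978.
Mean = α/β = 51.2/9.3 = 5.5054.
This is the posterior mode — the MAP estimate.

5.3978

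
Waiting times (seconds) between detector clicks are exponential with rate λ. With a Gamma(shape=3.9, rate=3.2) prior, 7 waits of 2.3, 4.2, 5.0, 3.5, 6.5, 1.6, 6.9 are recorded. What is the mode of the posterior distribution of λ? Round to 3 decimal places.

Σ times = 30.0. Posterior: Gamma(shape = 3.9+7 = 10.9, rate = 3.2+30.0 = 33.2).
Mode = (α−1)/β = 9.9/33.2 = 0.298.
Mean = α/β = 10.9/33.2 = 0.328.
This is the posterior mode — the MAP estimate.

0.298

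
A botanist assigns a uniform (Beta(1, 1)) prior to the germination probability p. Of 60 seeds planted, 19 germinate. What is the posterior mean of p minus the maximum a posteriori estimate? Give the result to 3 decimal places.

Posterior: Beta(1+19, 1+41) = Beta(20, 42).
Mode = (20−1)/(20+42−2) = 19/60 = 0.317.
With a flat prior the MAP equals the MLE, 19/60.
Mean = 20/(20+42) = 20/62 = 0.323.
Difference = 0.323 − 0.317 = 0.006.
The mean is pulled above the mode by the posterior's right skew.

0.006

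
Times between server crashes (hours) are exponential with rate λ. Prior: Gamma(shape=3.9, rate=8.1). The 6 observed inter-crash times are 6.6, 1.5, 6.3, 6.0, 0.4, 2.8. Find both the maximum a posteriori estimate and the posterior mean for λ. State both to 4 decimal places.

MAP = 0.2808; posterior mean = 0.3123

Σ times = 23.6. Posterior: Gamma(shape = 3.9+6 = 9.9, rate = 8.1+23.6 = 31.7).
Mode = (α−1)/β = 8.9/31.7 = 0.2808.
Mean = α/β = 9.9/31.7 = 0.3123.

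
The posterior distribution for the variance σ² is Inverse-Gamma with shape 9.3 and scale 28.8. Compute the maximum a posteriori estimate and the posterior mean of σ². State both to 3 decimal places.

Mode = β/(α+1) = 28.8/10.3 = 2.796.
Mean = β/(α−1) = 28.8/8.3 = 3.470.

σ²_MAP = 2.796, E[σ²|data] = 3.470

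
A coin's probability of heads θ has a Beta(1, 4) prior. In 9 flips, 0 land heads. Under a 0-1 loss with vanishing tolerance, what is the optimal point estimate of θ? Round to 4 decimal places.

0.0000

Posterior: Beta(1+0, 4+9) = Beta(1, 13).
Since α = 1 ≤ 1 and β > 1, the Beta density is monotone decreasing on [0,1]; the mode is at 0.
Mean = 1/(1+13) = 0.0714.
This is the posterior mode — the MAP estimate.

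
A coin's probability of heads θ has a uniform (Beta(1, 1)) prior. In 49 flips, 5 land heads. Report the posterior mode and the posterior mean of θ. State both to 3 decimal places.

Posterior: Beta(1+5, 1+44) = Beta(6, 45).
Mode = (6−1)/(6+45−2) = 5/49 = 0.102.
With a flat prior the MAP equals the MLE, 5/49.
Mean = 6/(6+45) = 6/51 = 0.118.

MAP = 0.102, posterior mean = 0.118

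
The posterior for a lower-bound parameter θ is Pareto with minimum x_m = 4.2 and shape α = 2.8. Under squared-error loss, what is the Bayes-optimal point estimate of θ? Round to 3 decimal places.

6.533

The Pareto density is strictly decreasing on [x_m, ∞), so the mode is x_m = 4.200.
Mean = α·x_m/(α−1) = 2.8·4.2/1.8 = 6.533.
Squared-error loss ⇒ the optimal estimator is the posterior mean.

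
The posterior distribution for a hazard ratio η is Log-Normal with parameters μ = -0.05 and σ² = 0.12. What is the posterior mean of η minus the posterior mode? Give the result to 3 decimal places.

0.166

Mode = exp(μ − σ²) = exp(-0.17) = 0.844.
Mean = exp(μ + σ²/2) = exp(0.010) = 1.010.
Difference = 1.010 − 0.844 = 0.166.
The posterior is right-skewed, so the mean exceeds the mode.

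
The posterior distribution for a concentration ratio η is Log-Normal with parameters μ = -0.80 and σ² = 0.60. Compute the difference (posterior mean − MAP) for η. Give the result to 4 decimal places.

0.3599

Mode = exp(μ − σ²) = exp(-1.40) = 0.2466.
Mean = exp(μ + σ²/2) = exp(-0.500) = 0.6065.
Difference = 0.6065 − 0.2466 = 0.3599.
Right-skewed posterior ⇒ mode < mean.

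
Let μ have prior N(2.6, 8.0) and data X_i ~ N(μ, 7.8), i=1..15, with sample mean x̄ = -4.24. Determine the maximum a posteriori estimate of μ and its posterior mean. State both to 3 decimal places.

Posterior for μ is Normal. Precision-weighted mean: (1/8.0·2.6 + 15/7.8·-4.24) / (1/8.0 + 15/7.8) = -3.823.
A Normal posterior is symmetric, so mode = mean.

MAP = -3.823, posterior mean = -3.823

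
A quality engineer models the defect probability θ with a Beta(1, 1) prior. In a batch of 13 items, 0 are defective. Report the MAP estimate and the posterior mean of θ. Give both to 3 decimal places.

MAP = 0.000, posterior mean = 0.067

Posterior: Beta(1+0, 1+13) = Beta(1, 14).
Since α = 1 ≤ 1 and β > 1, the Beta density is monotone decreasing on [0,1]; the mode is at 0.
Mean = 1/(1+14) = 0.067.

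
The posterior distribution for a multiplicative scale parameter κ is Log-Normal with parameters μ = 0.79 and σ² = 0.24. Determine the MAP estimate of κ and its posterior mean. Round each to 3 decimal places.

κ_MAP = 1.733, E[κ|data] = 2.484

Mode = exp(μ − σ²) = exp(0.55) = 1.733.
Mean = exp(μ + σ²/2) = exp(0.910) = 2.484.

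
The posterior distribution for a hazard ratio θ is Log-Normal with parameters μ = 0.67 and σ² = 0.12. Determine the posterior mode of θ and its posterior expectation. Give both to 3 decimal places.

Mode = exp(μ − σ²) = exp(0.55) = 1.733.
Mean = exp(μ + σ²/2) = exp(0.730) = 2.075.

MAP = 1.733, posterior mean = 2.075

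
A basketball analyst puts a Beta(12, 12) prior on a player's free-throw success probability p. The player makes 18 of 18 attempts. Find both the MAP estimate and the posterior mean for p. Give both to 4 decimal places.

MAP = 0.7250, posterior mean = 0.7143

Posterior: Beta(12+18, 12+0) = Beta(30, 12).
Mode = (30−1)/(30+12−2) = 29/40 = 0.7250.
Mean = 30/(30+12) = 30/42 = 0.7143.
The posterior is left-skewed, so the mode exceeds the mean.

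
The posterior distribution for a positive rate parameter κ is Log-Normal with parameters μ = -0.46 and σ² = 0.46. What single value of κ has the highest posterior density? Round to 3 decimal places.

0.399

Mode = exp(μ − σ²) = exp(-0.92) = 0.399.
Mean = exp(μ + σ²/2) = exp(-0.230) = 0.795.
This is the posterior mode — the MAP estimate.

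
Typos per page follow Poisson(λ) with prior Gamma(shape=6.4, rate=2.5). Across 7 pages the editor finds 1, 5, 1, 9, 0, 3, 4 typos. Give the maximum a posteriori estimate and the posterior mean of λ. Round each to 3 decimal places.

MAP: 2.989. Posterior mean: 3.095.

Σ counts = 23. Posterior: Gamma(shape = 6.4+23 = 29.4, rate = 2.5+7 = 9.5).
Mode = (α−1)/β = 28.4/9.5 = 2.989.
Mean = α/β = 29.4/9.5 = 3.095.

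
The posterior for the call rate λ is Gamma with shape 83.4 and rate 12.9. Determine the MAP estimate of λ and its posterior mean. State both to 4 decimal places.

Mode = (α−1)/β = 82.4/12.9 = 6.3876.
Mean = α/β = 83.4/12.9 = 6.4651.

MAP = 6.3876, posterior mean = 6.4651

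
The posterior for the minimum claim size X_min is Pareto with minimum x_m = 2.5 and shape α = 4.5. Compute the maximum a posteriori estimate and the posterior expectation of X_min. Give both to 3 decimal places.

MAP = 2.500, posterior mean = 3.214

The Pareto density is strictly decreasing on [x_m, ∞), so the mode is x_m = 2.500.
Mean = α·x_m/(α−1) = 4.5·2.5/3.5 = 3.214.
The mean is pulled above the mode by the posterior's right skew.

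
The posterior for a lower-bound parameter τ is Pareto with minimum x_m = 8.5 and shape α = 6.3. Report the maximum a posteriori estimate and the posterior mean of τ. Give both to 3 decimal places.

The Pareto density is strictly decreasing on [x_m, ∞), so the mode is x_m = 8.500.
Mean = α·x_m/(α−1) = 6.3·8.5/5.3 = 10.104.

MAP = 8.500, posterior mean = 10.104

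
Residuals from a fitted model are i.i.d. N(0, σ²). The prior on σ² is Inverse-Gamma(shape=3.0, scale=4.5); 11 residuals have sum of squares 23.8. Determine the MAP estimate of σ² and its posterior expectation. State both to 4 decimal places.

MAP = 1.7263; posterior mean = 2.1867

Posterior: Inverse-Gamma(shape = 3.0+11/2 = 8.5, scale = 4.5+23.8/2 = 16.4).
Mode = β/(α+1) = 16.4/9.5 = 1.7263.
Mean = β/(α−1) = 16.4/7.5 = 2.1867.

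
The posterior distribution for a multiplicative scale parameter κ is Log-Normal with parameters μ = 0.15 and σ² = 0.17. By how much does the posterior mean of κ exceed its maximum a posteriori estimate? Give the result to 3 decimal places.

0.285

Mode = exp(μ − σ²) = exp(-0.02) = 0.980.
Mean = exp(μ + σ²/2) = exp(0.235) = 1.265.
Difference = 1.265 − 0.980 = 0.285.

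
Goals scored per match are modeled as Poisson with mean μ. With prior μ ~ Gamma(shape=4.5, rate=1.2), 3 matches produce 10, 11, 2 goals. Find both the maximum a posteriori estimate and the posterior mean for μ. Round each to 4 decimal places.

Σ counts = 23. Posterior: Gamma(shape = 4.5+23 = 27.5, rate = 1.2+3 = 4.2).
Mode = (α−1)/β = 26.5/4.2 = 6.3095.
Mean = α/β = 27.5/4.2 = 6.5476.

maximum a posteriori estimate = 6.3095, posterior mean = 6.5476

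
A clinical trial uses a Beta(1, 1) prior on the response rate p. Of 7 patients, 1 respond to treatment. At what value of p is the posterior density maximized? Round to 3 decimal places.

0.143

Posterior: Beta(1+1, 1+6) = Beta(2, 7).
Mode = (2−1)/(2+7−2) = 1/7 = 0.143.
With a flat prior the MAP equals the MLE, 1/7.
Mean = 2/(2+7) = 2/9 = 0.222.
This is the posterior mode — the MAP estimate.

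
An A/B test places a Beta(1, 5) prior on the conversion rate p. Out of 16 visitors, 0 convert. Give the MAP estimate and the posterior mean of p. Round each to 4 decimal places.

Posterior: Beta(1+0, 5+16) = Beta(1, 21).
Since α = 1 ≤ 1 and β > 1, the Beta density is monotone decreasing on [0,1]; the mode is at 0.
Mean = 1/(1+21) = 0.0455.
Right-skewed posterior ⇒ mode < mean.

MAP = 0.0000, posterior mean = 0.0455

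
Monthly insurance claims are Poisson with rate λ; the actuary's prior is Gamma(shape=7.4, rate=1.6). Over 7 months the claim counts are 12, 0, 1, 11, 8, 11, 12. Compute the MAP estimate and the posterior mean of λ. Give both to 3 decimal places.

Σ counts = 55. Posterior: Gamma(shape = 7.4+55 = 62.4, rate = 1.6+7 = 8.6).
Mode = (α−1)/β = 61.4/8.6 = 7.140.
Mean = α/β = 62.4/8.6 = 7.256.

MAP: 7.140. Posterior mean: 7.256.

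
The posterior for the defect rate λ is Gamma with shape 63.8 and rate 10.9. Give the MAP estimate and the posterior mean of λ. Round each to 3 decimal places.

Mode = (α−1)/β = 62.8/10.9 = 5.761.
Mean = α/β = 63.8/10.9 = 5.853.

MAP = 5.761, posterior mean = 5.853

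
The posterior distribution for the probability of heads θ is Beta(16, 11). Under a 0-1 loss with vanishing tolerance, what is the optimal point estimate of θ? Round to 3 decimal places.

0.600

Mode = (16−1)/(16+11−2) = 15/25 = 0.600.
Mean = 16/(16+11) = 16/27 = 0.593.
This is the posterior mode — the MAP estimate.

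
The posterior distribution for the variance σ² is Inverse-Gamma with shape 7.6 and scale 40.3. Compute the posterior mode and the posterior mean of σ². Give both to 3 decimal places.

Mode = β/(α+1) = 40.3/8.6 = 4.686.
Mean = β/(α−1) = 40.3/6.6 = 6.106.
The posterior is right-skewed, so the mean exceeds the mode.

posterior mode = 4.686, posterior mean = 6.106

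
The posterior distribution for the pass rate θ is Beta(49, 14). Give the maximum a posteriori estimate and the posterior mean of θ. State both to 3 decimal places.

θ_MAP = 0.787, E[θ|data] = 0.778

Mode = (49−1)/(49+14−2) = 48/61 = 0.787.
Mean = 49/(49+14) = 49/63 = 0.778.
The posterior is left-skewed, so the mode exceeds the mean.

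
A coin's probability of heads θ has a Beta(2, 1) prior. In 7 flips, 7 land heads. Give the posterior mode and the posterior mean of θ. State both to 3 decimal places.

Posterior: Beta(2+7, 1+0) = Beta(9, 1).
Since β = 1 ≤ 1 and α > 1, the Beta density is monotone increasing on [0,1]; the mode is at 1.
Mean = 9/(9+1) = 0.900.

MAP = 1.000, posterior mean = 0.900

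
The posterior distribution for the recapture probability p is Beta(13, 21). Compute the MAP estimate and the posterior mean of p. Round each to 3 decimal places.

Mode = (13−1)/(13+21−2) = 12/32 = 0.375.
Mean = 13/(13+21) = 13/34 = 0.382.
The posterior is right-skewed, so the mean exceeds the mode.

MAP = 0.375, posterior mean = 0.382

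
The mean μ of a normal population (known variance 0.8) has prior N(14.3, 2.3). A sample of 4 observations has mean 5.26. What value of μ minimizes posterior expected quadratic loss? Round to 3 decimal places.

5.983

Posterior for μ is Normal. Precision-weighted mean: (1/2.3·14.3 + 4/0.8·5.26) / (1/2.3 + 4/0.8) = 5.983.
A Normal posterior is symmetric, so mode = mean.
Quadratic loss ⇒ the optimal estimator is the posterior mean.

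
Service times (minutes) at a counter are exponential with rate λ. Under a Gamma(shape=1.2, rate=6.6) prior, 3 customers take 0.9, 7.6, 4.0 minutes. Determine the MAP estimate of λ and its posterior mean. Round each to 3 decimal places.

Σ times = 12.5. Posterior: Gamma(shape = 1.2+3 = 4.2, rate = 6.6+12.5 = 19.1).
Mode = (α−1)/β = 3.2/19.1 = 0.168.
Mean = α/β = 4.2/19.1 = 0.220.

λ_MAP = 0.168, E[λ|data] = 0.220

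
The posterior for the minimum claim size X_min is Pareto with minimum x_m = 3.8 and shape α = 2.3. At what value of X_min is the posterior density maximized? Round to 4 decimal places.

The Pareto density is strictly decreasing on [x_m, ∞), so the mode is x_m = 3.8000.
Mean = α·x_m/(α−1) = 2.3·3.8/1.3 = 6.7231.
This is the posterior mode — the MAP estimate.

3.8000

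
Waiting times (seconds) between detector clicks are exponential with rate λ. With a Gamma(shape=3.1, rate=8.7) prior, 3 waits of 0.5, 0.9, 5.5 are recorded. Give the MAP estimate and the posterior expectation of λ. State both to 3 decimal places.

MAP estimate = 0.327, posterior expectation = 0.391

Σ times = 6.9. Posterior: Gamma(shape = 3.1+3 = 6.1, rate = 8.7+6.9 = 15.6).
Mode = (α−1)/β = 5.1/15.6 = 0.327.
Mean = α/β = 6.1/15.6 = 0.391.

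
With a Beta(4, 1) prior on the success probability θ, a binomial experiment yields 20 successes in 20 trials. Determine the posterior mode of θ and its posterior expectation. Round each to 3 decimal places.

MAP = 1.000, posterior mean = 0.960

Posterior: Beta(4+20, 1+0) = Beta(24, 1).
Since β = 1 ≤ 1 and α > 1, the Beta density is monotone increasing on [0,1]; the mode is at 1.
Mean = 24/(24+1) = 0.960.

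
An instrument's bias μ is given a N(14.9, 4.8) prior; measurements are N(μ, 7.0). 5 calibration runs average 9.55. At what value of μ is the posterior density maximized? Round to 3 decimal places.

Posterior for μ is Normal. Precision-weighted mean: (1/4.8·14.9 + 5/7.0·9.55) / (1/4.8 + 5/7.0) = 10.758.
A Normal posterior is symmetric, so mode = mean.
This is the posterior mode — the MAP estimate.

10.758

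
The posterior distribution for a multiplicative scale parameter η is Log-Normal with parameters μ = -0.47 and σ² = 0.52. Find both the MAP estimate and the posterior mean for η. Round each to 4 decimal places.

MAP = 0.3716, posterior mean = 0.8106

Mode = exp(μ − σ²) = exp(-0.99) = 0.3716.
Mean = exp(μ + σ²/2) = exp(-0.210) = 0.8106.
The mean is pulled above the mode by the posterior's right skew.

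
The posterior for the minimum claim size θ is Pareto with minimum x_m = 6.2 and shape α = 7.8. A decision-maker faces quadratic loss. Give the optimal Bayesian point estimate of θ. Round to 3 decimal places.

The Pareto density is strictly decreasing on [x_m, ∞), so the mode is x_m = 6.200.
Mean = α·x_m/(α−1) = 7.8·6.2/6.8 = 7.112.
Quadratic loss ⇒ the optimal estimator is the posterior mean.

7.112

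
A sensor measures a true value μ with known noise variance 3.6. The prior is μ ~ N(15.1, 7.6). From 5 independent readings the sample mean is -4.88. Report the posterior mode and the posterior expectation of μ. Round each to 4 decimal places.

MAP: -3.1510. Posterior mean: -3.1510.

Posterior for μ is Normal. Precision-weighted mean: (1/7.6·15.1 + 5/3.6·-4.88) / (1/7.6 + 5/3.6) = -3.1510.
A Normal posterior is symmetric, so mode = mean.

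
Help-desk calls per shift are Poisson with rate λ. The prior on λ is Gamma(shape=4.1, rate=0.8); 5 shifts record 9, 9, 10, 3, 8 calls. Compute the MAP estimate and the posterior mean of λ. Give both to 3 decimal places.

λ_MAP = 7.259, E[λ|data] = 7.431

Σ counts = 39. Posterior: Gamma(shape = 4.1+39 = 43.1, rate = 0.8+5 = 5.8).
Mode = (α−1)/β = 42.1/5.8 = 7.259.
Mean = α/β = 43.1/5.8 = 7.431.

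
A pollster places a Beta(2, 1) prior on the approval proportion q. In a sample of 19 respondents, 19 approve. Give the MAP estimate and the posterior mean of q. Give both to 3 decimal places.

Posterior: Beta(2+19, 1+0) = Beta(21, 1).
Since β = 1 ≤ 1 and α > 1, the Beta density is monotone increasing on [0,1]; the mode is at 1.
Mean = 21/(21+1) = 0.955.

MAP = 1.000, posterior mean = 0.955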